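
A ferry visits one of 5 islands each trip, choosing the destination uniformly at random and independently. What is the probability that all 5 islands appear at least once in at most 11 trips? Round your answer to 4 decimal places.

Let A_i be the event that island i is missing after 11 trips. By inclusion–exclusion on the A_i,
P(all seen) = Σ_{j=0}^{5} (-1)^j C(5,j)((5-j)/5)^11
= 1.00000 - 0.42950 + 0.03628 - 0.00042 + 0.00000 - 0.00000
= 0.60636.

0.6064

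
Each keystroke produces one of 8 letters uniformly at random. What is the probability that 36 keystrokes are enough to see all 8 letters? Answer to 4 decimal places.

By inclusion–exclusion over which letters are missing,
P(all seen) = Σ_{j=0}^{8} (-1)^j C(8,j)((8-j)/8)^36
= 1.00000 - 0.06537 + 0.00089 - 0.00000 + 0.00000 - 0.00000 + 0.00000 - 0.00000 + 0.00000
= 0.93552.

0.9355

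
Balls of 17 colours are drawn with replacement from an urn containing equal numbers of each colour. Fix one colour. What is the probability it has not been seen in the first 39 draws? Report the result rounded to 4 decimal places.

On each draw the fixed colour fails to appear with probability 16/17.
P(still missing after 39) = (16/17)^39 = 0.09401.

0.0940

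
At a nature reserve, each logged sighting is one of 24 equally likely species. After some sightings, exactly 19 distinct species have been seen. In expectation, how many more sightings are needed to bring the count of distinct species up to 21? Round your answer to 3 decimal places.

10.800

The wait to go from k to k+1 distinct species is geometric with mean 24/(24-k).
Sum over k = 19,...,20: E = 24/5 + 24/4 = 10.8000.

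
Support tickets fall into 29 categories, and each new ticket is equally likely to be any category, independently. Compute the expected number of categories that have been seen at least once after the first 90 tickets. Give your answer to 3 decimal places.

27.767

For each category, P(seen in 90 tickets) = 1 - (28/29)^90 = 0.9575.
By linearity of expectation, E[distinct seen] = 29·(1 - (28/29)^90) = 27.7675.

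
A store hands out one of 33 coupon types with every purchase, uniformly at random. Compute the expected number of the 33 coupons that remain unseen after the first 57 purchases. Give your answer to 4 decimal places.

5.7117

For each coupon, P(unseen after 57) = (32/33)^57 = 0.17308.
By linearity of expectation, E[unseen] = 33·(32/33)^57 = 5.71174.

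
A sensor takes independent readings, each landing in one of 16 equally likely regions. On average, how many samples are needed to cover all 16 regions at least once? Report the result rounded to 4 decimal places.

After k distinct regions have appeared, the next sample gives a new one with probability (16-k)/16, so the expected wait for the (k+1)-th is 16/(16-k).
E[T] = 16/16 + 16/15 + 16/14 + ... + 16/2 + 16/1 = 16·H_{16}.
H_{16} = 3.38073, so E[T] = 54.09166.

54.0917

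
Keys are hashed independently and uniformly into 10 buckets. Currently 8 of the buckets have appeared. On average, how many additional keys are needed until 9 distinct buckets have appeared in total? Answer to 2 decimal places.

With k distinct buckets already seen, the next new one takes an expected 10/(10-k) keys.
Only the k = 8 term is needed: E = 10/2 = 5.000.

5.00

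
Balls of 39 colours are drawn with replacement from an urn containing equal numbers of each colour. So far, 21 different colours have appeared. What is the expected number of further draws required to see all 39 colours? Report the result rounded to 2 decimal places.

With k distinct colours already seen, the next new one takes an expected 39/(39-k) draws.
Sum over k = 21,...,38: E = 39/18 + 39/17 + 39/16 + ... + 39/2 + 39/1 = 136.309.

136.31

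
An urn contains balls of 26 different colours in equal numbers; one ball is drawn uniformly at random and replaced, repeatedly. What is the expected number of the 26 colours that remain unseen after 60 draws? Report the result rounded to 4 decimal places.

2.4716

For each colour, P(unseen after 60) = (25/26)^60 = 0.09506.
By linearity of expectation, E[unseen] = 26·(25/26)^60 = 2.47157.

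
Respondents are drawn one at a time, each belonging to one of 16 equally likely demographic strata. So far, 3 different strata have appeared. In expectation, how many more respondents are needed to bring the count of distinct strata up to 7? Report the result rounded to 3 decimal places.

From k distinct to k+1 distinct takes on average 16/(16-k) respondents.
Sum over k = 3,...,6: E = 16/13 + 16/12 + 16/11 + 16/10 = 5.6186.

5.619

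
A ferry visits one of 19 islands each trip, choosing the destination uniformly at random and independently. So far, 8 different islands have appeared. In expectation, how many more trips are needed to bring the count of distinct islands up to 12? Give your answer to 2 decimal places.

With k distinct islands already seen, the next new one takes an expected 19/(19-k) trips.
Sum over k = 8,...,11: E = 19/11 + 19/10 + 19/9 + 19/8 = 8.113.

8.11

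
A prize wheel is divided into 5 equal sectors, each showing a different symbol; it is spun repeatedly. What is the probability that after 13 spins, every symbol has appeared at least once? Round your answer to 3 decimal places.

0.738

By inclusion–exclusion over which symbols are missing,
P(all seen) = Σ_{j=0}^{5} (-1)^j C(5,j)((5-j)/5)^13
= 1.0000 - 0.2749 + 0.0131 - 0.0001 + 0.0000 - 0.0000
= 0.7381.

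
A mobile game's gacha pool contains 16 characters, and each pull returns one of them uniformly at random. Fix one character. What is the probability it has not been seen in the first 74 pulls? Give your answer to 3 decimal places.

On each pull the fixed character fails to appear with probability 15/16.
P(still missing after 74) = (15/16)^74 = 0.0084.

0.008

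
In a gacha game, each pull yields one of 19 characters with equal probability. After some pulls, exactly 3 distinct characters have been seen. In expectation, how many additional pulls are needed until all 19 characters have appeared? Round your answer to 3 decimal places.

64.234

With k distinct characters already seen, the next new one takes an expected 19/(19-k) pulls.
Sum over k = 3,...,18: E = 19/16 + 19/15 + 19/14 + ... + 19/2 + 19/1 = 64.2339.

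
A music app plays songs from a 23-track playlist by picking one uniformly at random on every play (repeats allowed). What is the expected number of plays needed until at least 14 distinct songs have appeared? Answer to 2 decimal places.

Going from k to k+1 distinct takes a geometric number of plays with mean 23/(23-k).
Sum over k = 0,...,13: E = 23/23 + 23/22 + 23/21 + ... + 23/11 + 23/10 = 20.822.

20.82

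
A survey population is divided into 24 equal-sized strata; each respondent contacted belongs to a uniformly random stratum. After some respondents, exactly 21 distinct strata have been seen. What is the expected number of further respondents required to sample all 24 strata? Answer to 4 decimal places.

44.0000

The wait to go from k to k+1 distinct strata is geometric with mean 24/(24-k).
Sum over k = 21,...,23: E = 24/3 + 24/2 + 24/1 = 44.00000.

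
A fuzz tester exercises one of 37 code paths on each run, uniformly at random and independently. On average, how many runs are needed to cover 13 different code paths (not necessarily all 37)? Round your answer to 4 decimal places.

With k distinct code paths already seen, the next new one arrives after an expected 37/(37-k) runs.
Sum over k = 0,...,12: E = 37/37 + 37/36 + 37/35 + ... + 37/26 + 37/25 = 15.74824.

15.7482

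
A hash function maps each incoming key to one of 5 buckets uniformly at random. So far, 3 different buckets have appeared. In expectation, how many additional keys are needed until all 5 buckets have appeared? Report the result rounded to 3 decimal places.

From k distinct to k+1 distinct takes on average 5/(5-k) keys.
Sum over k = 3,...,4: E = 5/2 + 5/1 = 7.5000.

7.500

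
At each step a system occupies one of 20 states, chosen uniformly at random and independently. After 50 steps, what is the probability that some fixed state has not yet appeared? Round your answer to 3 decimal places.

Each step misses the fixed state with probability (20-1)/20 = 19/20, independently.
P(still missing after 50) = (19/20)^50 = 0.0769.

0.077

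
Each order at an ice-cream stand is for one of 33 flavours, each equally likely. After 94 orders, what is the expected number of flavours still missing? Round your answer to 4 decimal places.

For each flavour, P(unseen after 94) = (32/33)^94 = 0.05544.
By linearity of expectation, E[unseen] = 33·(32/33)^94 = 1.82937.

1.8294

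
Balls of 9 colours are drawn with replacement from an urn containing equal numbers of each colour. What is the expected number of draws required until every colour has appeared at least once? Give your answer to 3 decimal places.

25.461

After k distinct colours have appeared, the next draw gives a new one with probability (9-k)/9, so the expected wait for the (k+1)-th is 9/(9-k).
E[T] = 9/9 + 9/8 + 9/7 + ... + 9/2 + 9/1 = 9·H_{9}.
H_{9} = 2.8290, so E[T] = 25.4607.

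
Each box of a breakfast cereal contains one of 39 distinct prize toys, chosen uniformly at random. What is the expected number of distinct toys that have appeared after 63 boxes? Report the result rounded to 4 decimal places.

For each toy, P(seen in 63 boxes) = 1 - (38/39)^63 = 0.80533.
By linearity of expectation, E[distinct seen] = 39·(1 - (38/39)^63) = 31.40792.

31.4079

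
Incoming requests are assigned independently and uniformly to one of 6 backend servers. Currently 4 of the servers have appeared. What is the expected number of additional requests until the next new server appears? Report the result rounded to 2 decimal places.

Each request yields a new server with probability (6-4)/6 = 2/6, so the wait is geometric with mean 6/2.
E = 6/2 = 3.000.

3.00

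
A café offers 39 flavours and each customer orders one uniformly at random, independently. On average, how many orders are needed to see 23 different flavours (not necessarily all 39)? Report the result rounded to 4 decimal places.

Going from k to k+1 distinct takes a geometric number of orders with mean 39/(39-k).
Sum over k = 0,...,22: E = 39/39 + 39/38 + 39/37 + ... + 39/18 + 39/17 = 34.03975.

34.0397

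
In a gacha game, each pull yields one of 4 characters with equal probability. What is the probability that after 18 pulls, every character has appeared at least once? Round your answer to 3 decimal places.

Let A_i be the event that character i is missing after 18 pulls. By inclusion–exclusion on the A_i,
P(all seen) = Σ_{j=0}^{4} (-1)^j C(4,j)((4-j)/4)^18
= 1.0000 - 0.0226 + 0.0000 - 0.0000 + 0.0000
= 0.9775.

0.977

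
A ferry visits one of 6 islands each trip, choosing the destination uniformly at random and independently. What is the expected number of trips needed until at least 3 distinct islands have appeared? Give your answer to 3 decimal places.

Going from k to k+1 distinct takes a geometric number of trips with mean 6/(6-k).
Sum over k = 0,...,2: E = 6/6 + 6/5 + 6/4 = 3.7000.

3.700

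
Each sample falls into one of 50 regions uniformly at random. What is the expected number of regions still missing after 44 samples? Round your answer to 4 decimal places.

20.5550

For each region, P(unseen after 44) = (49/50)^44 = 0.41110.
By linearity of expectation, E[unseen] = 50·(49/50)^44 = 20.55499.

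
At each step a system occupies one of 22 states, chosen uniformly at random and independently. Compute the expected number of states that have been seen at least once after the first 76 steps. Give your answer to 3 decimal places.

For each state, P(seen in 76 steps) = 1 - (21/22)^76 = 0.9709.
By linearity of expectation, E[distinct seen] = 22·(1 - (21/22)^76) = 21.3588.

21.359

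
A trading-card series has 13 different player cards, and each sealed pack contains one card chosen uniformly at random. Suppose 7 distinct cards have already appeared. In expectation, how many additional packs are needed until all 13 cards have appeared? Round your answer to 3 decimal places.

31.850

The wait to go from k to k+1 distinct cards is geometric with mean 13/(13-k).
Sum over k = 7,...,12: E = 13/6 + 13/5 + 13/4 + 13/3 + 13/2 + 13/1 = 31.8500.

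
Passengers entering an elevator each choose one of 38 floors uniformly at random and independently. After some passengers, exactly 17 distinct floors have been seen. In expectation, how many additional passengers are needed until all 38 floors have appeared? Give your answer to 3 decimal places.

With k distinct floors already seen, the next new one takes an expected 38/(38-k) passengers.
Sum over k = 17,...,37: E = 38/21 + 38/20 + 38/19 + ... + 38/2 + 38/1 = 138.5236.

138.524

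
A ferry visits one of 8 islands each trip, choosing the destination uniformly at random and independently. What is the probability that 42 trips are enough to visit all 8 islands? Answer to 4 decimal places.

Let A_i be the event that island i is missing after 42 trips. By inclusion–exclusion on the A_i,
P(all seen) = Σ_{j=0}^{8} (-1)^j C(8,j)((8-j)/8)^42
= 1.00000 - 0.02934 + 0.00016 - 0.00000 + 0.00000 - 0.00000 + 0.00000 - 0.00000 + 0.00000
= 0.97082.

0.9708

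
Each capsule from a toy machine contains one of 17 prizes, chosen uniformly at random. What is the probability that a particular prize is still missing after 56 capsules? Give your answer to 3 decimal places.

Each capsule misses the fixed prize with probability (17-1)/17 = 16/17, independently.
P(still missing after 56) = (16/17)^56 = 0.0335.

0.034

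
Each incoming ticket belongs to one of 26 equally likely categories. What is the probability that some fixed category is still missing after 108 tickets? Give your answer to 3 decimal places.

Each ticket misses the fixed category with probability (26-1)/26 = 25/26, independently.
P(still missing after 108) = (25/26)^108 = 0.0145.

0.014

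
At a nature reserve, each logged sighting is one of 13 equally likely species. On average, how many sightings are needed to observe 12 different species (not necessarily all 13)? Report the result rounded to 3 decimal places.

28.342

With k distinct species already seen, the next new one arrives after an expected 13/(13-k) sightings.
Sum over k = 0,...,11: E = 13/13 + 13/12 + 13/11 + ... + 13/3 + 13/2 = 28.3417.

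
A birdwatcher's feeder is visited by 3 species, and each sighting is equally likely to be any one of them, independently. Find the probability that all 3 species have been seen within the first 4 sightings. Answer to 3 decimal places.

Let A_i be the event that species i is missing after 4 sightings. By inclusion–exclusion on the A_i,
P(all seen) = Σ_{j=0}^{3} (-1)^j C(3,j)((3-j)/3)^4
= 1.0000 - 0.5926 + 0.0370 - 0.0000
= 0.4444.

0.444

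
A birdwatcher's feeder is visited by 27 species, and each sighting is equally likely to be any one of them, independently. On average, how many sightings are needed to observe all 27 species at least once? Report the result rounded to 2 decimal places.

105.07

The wait to go from k to k+1 distinct species is geometric with mean 27/(27-k).
E[T] = 27/27 + 27/26 + 27/25 + ... + 27/2 + 27/1 = 27·H_{27}.
H_{27} = 3.891, so E[T] = 105.069.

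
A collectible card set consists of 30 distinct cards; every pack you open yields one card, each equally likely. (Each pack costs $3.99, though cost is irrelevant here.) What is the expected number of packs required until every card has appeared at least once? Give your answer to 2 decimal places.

After k distinct cards have appeared, the next pack gives a new one with probability (30-k)/30, so the expected wait for the (k+1)-th is 30/(30-k).
E[T] = 30/30 + 30/29 + 30/28 + ... + 30/2 + 30/1 = 30·H_{30}.
H_{30} = 3.995, so E[T] = 119.850.

119.85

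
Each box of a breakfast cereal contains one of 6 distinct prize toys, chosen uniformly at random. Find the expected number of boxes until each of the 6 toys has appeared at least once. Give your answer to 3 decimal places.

14.700

Split into phases: going from k distinct to k+1 distinct takes on average 6/(6-k) boxes.
E[T] = 6/6 + 6/5 + 6/4 + 6/3 + 6/2 + 6/1 = 6·H_{6}.
H_{6} = 2.4500, so E[T] = 14.7000.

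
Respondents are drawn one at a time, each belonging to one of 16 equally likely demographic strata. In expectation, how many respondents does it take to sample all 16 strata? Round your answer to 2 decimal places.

Split into phases: going from k distinct to k+1 distinct takes on average 16/(16-k) respondents.
E[T] = 16/16 + 16/15 + 16/14 + ... + 16/2 + 16/1 = 16·H_{16}.
H_{16} = 3.381, so E[T] = 54.092.

54.09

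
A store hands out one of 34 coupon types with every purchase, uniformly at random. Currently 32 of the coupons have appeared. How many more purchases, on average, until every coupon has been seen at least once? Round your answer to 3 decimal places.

The wait to go from k to k+1 distinct coupons is geometric with mean 34/(34-k).
Sum over k = 32,...,33: E = 34/2 + 34/1 = 51.0000.

51.000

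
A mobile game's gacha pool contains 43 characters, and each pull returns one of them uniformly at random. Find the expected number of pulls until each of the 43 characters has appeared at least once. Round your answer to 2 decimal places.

187.05

After k distinct characters have appeared, the next pull gives a new one with probability (43-k)/43, so the expected wait for the (k+1)-th is 43/(43-k).
E[T] = 43/43 + 43/42 + 43/41 + ... + 43/2 + 43/1 = 43·H_{43}.
H_{43} = 4.350, so E[T] = 187.050.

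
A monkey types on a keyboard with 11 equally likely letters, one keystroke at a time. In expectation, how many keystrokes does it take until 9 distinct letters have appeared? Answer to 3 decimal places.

16.719

Going from k to k+1 distinct takes a geometric number of keystrokes with mean 11/(11-k).
Sum over k = 0,...,8: E = 11/11 + 11/10 + 11/9 + ... + 11/4 + 11/3 = 16.7187.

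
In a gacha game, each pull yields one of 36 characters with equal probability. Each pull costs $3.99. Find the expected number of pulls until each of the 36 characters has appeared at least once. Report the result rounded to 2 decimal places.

The wait to go from k to k+1 distinct characters is geometric with mean 36/(36-k).
E[T] = 36/36 + 36/35 + 36/34 + ... + 36/2 + 36/1 = 36·H_{36}.
H_{36} = 4.175, so E[T] = 150.284.

150.28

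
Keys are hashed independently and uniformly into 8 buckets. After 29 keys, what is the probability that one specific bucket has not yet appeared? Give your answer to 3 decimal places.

0.021

Each key misses the fixed bucket with probability (8-1)/8 = 7/8, independently.
P(still missing after 29) = (7/8)^29 = 0.0208.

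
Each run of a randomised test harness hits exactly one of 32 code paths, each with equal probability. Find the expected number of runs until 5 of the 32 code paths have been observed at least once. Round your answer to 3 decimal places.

With k distinct code paths already seen, the next new one arrives after an expected 32/(32-k) runs.
Sum over k = 0,...,4: E = 32/32 + 32/31 + 32/30 + 32/29 + 32/28 = 5.3452.

5.345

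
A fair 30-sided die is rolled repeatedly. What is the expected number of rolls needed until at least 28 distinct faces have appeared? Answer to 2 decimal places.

Going from k to k+1 distinct takes a geometric number of rolls with mean 30/(30-k).
Sum over k = 0,...,27: E = 30/30 + 30/29 + 30/28 + ... + 30/4 + 30/3 = 74.850.

74.85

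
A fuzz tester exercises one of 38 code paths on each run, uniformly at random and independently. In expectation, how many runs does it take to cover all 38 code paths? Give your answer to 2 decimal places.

160.66

The wait to go from k to k+1 distinct code paths is geometric with mean 38/(38-k).
E[T] = 38/38 + 38/37 + 38/36 + ... + 38/2 + 38/1 = 38·H_{38}.
H_{38} = 4.228, so E[T] = 160.660.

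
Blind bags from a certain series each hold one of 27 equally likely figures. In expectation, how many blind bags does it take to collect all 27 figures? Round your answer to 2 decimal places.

Split into phases: going from k distinct to k+1 distinct takes on average 27/(27-k) blind bags.
E[T] = 27/27 + 27/26 + 27/25 + ... + 27/2 + 27/1 = 27·H_{27}.
H_{27} = 3.891, so E[T] = 105.069.

105.07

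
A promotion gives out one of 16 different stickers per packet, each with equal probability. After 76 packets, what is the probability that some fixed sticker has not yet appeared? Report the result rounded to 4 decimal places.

Each packet misses the fixed sticker with probability (16-1)/16 = 15/16, independently.
P(still missing after 76) = (15/16)^76 = 0.00741.

0.0074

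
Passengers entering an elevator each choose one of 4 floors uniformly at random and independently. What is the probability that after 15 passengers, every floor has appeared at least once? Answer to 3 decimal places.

Let A_i be the event that floor i is missing after 15 passengers. By inclusion–exclusion on the A_i,
P(all seen) = Σ_{j=0}^{4} (-1)^j C(4,j)((4-j)/4)^15
= 1.0000 - 0.0535 + 0.0002 - 0.0000 + 0.0000
= 0.9467.

0.947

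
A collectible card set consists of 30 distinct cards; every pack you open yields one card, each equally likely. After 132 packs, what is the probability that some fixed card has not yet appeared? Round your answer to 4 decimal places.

On each pack the fixed card fails to appear with probability 29/30.
P(still missing after 132) = (29/30)^132 = 0.01139.

0.0114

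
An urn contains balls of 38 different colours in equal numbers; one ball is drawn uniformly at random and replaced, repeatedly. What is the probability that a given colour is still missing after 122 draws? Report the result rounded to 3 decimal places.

Each draw misses the fixed colour with probability (38-1)/38 = 37/38, independently.
P(still missing after 122) = (37/38)^122 = 0.0386.

0.039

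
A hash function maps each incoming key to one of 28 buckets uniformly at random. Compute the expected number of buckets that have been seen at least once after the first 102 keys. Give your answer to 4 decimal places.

27.3143

For each bucket, P(seen in 102 keys) = 1 - (27/28)^102 = 0.97551.
By linearity of expectation, E[distinct seen] = 28·(1 - (27/28)^102) = 27.31429.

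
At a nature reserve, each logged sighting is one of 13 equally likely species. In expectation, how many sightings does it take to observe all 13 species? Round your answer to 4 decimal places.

The wait to go from k to k+1 distinct species is geometric with mean 13/(13-k).
E[T] = 13/13 + 13/12 + 13/11 + ... + 13/2 + 13/1 = 13·H_{13}.
H_{13} = 3.18013, so E[T] = 41.34174.

41.3417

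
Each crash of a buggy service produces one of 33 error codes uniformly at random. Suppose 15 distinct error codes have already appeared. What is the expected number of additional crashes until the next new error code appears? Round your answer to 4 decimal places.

The number of crashes until the next new error code is geometric with success probability 18/33, so its mean is 33/18.
E = 33/18 = 1.83333.

1.8333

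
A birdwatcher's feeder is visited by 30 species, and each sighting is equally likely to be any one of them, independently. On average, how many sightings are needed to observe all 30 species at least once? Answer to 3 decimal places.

After k distinct species have appeared, the next sighting gives a new one with probability (30-k)/30, so the expected wait for the (k+1)-th is 30/(30-k).
E[T] = 30/30 + 30/29 + 30/28 + ... + 30/2 + 30/1 = 30·H_{30}.
H_{30} = 3.9950, so E[T] = 119.8496.

119.850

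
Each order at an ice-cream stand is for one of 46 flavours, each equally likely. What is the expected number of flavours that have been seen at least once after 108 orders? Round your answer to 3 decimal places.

41.716

For each flavour, P(seen in 108 orders) = 1 - (45/46)^108 = 0.9069.
By linearity of expectation, E[distinct seen] = 46·(1 - (45/46)^108) = 41.7159.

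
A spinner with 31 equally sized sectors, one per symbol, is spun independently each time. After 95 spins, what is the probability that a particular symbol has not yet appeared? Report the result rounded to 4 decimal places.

0.0444

On each spin the fixed symbol fails to appear with probability 30/31.
P(still missing after 95) = (30/31)^95 = 0.04438.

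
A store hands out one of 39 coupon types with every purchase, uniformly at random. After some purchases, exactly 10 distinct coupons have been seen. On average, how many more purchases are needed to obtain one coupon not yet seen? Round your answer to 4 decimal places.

The number of purchases until the next new coupon is geometric with success probability 29/39, so its mean is 39/29.
E = 39/29 = 1.34483.

1.3448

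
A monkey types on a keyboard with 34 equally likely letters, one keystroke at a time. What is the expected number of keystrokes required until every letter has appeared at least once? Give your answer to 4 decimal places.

140.0191

The wait to go from k to k+1 distinct letters is geometric with mean 34/(34-k).
E[T] = 34/34 + 34/33 + 34/32 + ... + 34/2 + 34/1 = 34·H_{34}.
H_{34} = 4.11821, so E[T] = 140.01914.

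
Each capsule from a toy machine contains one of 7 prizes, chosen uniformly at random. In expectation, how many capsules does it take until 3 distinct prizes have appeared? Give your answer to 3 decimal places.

Going from k to k+1 distinct takes a geometric number of capsules with mean 7/(7-k).
Sum over k = 0,...,2: E = 7/7 + 7/6 + 7/5 = 3.5667.

3.567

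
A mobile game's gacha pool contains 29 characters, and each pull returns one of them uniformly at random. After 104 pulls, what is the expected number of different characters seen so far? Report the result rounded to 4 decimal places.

28.2459

For each character, P(seen in 104 pulls) = 1 - (28/29)^104 = 0.97400.
By linearity of expectation, E[distinct seen] = 29·(1 - (28/29)^104) = 28.24588.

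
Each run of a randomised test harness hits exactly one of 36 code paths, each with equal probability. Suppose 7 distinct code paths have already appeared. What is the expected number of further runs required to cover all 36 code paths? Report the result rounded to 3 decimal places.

142.620

The wait to go from k to k+1 distinct code paths is geometric with mean 36/(36-k).
Sum over k = 7,...,35: E = 36/29 + 36/28 + 36/27 + ... + 36/2 + 36/1 = 142.6195.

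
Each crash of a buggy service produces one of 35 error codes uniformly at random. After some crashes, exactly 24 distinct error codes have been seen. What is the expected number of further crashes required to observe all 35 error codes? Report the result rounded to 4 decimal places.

From k distinct to k+1 distinct takes on average 35/(35-k) crashes.
Sum over k = 24,...,34: E = 35/11 + 35/10 + 35/9 + ... + 35/2 + 35/1 = 105.69571.

105.6957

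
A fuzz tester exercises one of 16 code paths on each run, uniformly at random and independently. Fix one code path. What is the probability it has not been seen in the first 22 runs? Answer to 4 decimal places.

On each run the fixed code path fails to appear with probability 15/16.
P(still missing after 22) = (15/16)^22 = 0.24175.

0.2418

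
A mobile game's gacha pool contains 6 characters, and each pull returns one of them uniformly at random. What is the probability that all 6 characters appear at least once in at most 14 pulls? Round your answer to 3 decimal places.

0.583

By inclusion–exclusion over which characters are missing,
P(all seen) = Σ_{j=0}^{6} (-1)^j C(6,j)((6-j)/6)^14
= 1.0000 - 0.4673 + 0.0514 - 0.0012 + 0.0000 - 0.0000 + 0.0000
= 0.5828.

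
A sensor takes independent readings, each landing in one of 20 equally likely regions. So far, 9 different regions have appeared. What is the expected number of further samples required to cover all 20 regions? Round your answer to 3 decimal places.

The wait to go from k to k+1 distinct regions is geometric with mean 20/(20-k).
Sum over k = 9,...,19: E = 20/11 + 20/10 + 20/9 + ... + 20/2 + 20/1 = 60.3975.

60.398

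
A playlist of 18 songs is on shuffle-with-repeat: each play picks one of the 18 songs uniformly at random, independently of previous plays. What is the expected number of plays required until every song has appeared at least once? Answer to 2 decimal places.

Split into phases: going from k distinct to k+1 distinct takes on average 18/(18-k) plays.
E[T] = 18/18 + 18/17 + 18/16 + ... + 18/2 + 18/1 = 18·H_{18}.
H_{18} = 3.495, so E[T] = 62.912.

62.91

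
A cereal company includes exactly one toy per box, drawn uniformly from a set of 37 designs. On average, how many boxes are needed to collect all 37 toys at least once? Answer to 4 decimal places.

Split into phases: going from k distinct to k+1 distinct takes on average 37/(37-k) boxes.
E[T] = 37/37 + 37/36 + 37/35 + ... + 37/2 + 37/1 = 37·H_{37}.
H_{37} = 4.20159, so E[T] = 155.45869.

155.4587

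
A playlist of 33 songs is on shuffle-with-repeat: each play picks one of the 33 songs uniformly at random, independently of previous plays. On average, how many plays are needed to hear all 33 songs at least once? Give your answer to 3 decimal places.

Split into phases: going from k distinct to k+1 distinct takes on average 33/(33-k) plays.
E[T] = 33/33 + 33/32 + 33/31 + ... + 33/2 + 33/1 = 33·H_{33}.
H_{33} = 4.0888, so E[T] = 134.9303.

134.930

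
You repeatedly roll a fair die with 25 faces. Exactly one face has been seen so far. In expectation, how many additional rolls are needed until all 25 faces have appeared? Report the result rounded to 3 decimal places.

94.399

With k distinct faces already seen, the next new one takes an expected 25/(25-k) rolls.
Sum over k = 1,...,24: E = 25/24 + 25/23 + 25/22 + ... + 25/2 + 25/1 = 94.3990.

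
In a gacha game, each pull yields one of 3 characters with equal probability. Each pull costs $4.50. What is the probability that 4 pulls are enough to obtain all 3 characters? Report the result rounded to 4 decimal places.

0.4444

Let A_i be the event that character i is missing after 4 pulls. By inclusion–exclusion on the A_i,
P(all seen) = Σ_{j=0}^{3} (-1)^j C(3,j)((3-j)/3)^4
= 1.00000 - 0.59259 + 0.03704 - 0.00000
= 0.44444.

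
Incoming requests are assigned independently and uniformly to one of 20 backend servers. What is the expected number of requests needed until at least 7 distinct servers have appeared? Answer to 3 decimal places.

With k distinct servers already seen, the next new one arrives after an expected 20/(20-k) requests.
Sum over k = 0,...,6: E = 20/20 + 20/19 + 20/18 + ... + 20/15 + 20/14 = 8.3521.

8.352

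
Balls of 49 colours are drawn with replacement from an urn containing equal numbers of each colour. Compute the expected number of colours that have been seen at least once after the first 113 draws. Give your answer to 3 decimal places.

For each colour, P(seen in 113 draws) = 1 - (48/49)^113 = 0.9027.
By linearity of expectation, E[distinct seen] = 49·(1 - (48/49)^113) = 44.2324.

44.232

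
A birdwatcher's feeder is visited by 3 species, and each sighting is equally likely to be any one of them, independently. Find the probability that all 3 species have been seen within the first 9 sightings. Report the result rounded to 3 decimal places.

By inclusion–exclusion over which species are missing,
P(all seen) = Σ_{j=0}^{3} (-1)^j C(3,j)((3-j)/3)^9
= 1.0000 - 0.0780 + 0.0002 - 0.0000
= 0.9221.

0.922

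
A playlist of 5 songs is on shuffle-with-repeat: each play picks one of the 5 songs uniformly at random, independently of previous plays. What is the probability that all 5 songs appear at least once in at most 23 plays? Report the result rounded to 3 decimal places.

0.971

Let A_i be the event that song i is missing after 23 plays. By inclusion–exclusion on the A_i,
P(all seen) = Σ_{j=0}^{5} (-1)^j C(5,j)((5-j)/5)^23
= 1.0000 - 0.0295 + 0.0001 - 0.0000 + 0.0000 - 0.0000
= 0.9706.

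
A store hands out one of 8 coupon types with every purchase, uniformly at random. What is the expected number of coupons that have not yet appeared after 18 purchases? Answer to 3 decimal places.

For each coupon, P(unseen after 18) = (7/8)^18 = 0.0904.
By linearity of expectation, E[unseen] = 8·(7/8)^18 = 0.7232.

0.723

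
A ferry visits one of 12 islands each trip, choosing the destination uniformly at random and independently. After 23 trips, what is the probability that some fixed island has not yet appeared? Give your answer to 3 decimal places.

On each trip the fixed island fails to appear with probability 11/12.
P(still missing after 23) = (11/12)^23 = 0.1352.

0.135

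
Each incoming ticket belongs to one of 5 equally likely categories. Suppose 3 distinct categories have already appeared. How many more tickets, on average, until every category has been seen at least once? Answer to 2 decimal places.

The wait to go from k to k+1 distinct categories is geometric with mean 5/(5-k).
Sum over k = 3,...,4: E = 5/2 + 5/1 = 7.500.

7.50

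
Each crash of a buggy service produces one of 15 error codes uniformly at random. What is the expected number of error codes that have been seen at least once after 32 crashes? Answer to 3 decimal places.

13.351

For each error code, P(seen in 32 crashes) = 1 - (14/15)^32 = 0.8901.
By linearity of expectation, E[distinct seen] = 15·(1 - (14/15)^32) = 13.3508.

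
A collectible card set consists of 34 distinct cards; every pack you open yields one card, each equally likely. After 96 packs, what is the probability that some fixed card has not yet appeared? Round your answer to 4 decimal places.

0.0569

On each pack the fixed card fails to appear with probability 33/34.
P(still missing after 96) = (33/34)^96 = 0.05693.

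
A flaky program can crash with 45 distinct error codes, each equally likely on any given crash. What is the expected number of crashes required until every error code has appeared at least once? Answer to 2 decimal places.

The wait to go from k to k+1 distinct error codes is geometric with mean 45/(45-k).
E[T] = 45/45 + 45/44 + 45/43 + ... + 45/2 + 45/1 = 45·H_{45}.
H_{45} = 4.395, so E[T] = 197.773.

197.77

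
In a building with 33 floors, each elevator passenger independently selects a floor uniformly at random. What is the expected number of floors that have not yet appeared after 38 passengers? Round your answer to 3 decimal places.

For each floor, P(unseen after 38) = (32/33)^38 = 0.3106.
By linearity of expectation, E[unseen] = 33·(32/33)^38 = 10.2490.

10.249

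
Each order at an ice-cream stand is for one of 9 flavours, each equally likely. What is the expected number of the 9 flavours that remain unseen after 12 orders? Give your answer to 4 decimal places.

For each flavour, P(unseen after 12) = (8/9)^12 = 0.24332.
By linearity of expectation, E[unseen] = 9·(8/9)^12 = 2.18984.

2.1898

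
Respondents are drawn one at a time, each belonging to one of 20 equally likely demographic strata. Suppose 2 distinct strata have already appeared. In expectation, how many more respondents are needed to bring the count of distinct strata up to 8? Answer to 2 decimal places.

From k distinct to k+1 distinct takes on average 20/(20-k) respondents.
Sum over k = 2,...,7: E = 20/18 + 20/17 + 20/16 + 20/15 + 20/14 + 20/13 = 7.838.

7.84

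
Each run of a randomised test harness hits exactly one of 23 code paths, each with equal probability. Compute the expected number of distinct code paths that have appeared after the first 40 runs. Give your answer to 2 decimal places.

For each code path, P(seen in 40 runs) = 1 - (22/23)^40 = 0.831.
By linearity of expectation, E[distinct seen] = 23·(1 - (22/23)^40) = 19.114.

19.11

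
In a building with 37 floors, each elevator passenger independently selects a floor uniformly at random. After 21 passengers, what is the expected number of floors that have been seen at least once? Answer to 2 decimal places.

For each floor, P(seen in 21 passengers) = 1 - (36/37)^21 = 0.438.
By linearity of expectation, E[distinct seen] = 37·(1 - (36/37)^21) = 16.188.

16.19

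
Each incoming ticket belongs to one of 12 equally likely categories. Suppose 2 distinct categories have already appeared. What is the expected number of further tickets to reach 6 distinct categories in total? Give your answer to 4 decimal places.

From k distinct to k+1 distinct takes on average 12/(12-k) tickets.
Sum over k = 2,...,5: E = 12/10 + 12/9 + 12/8 + 12/7 = 5.74762.

5.7476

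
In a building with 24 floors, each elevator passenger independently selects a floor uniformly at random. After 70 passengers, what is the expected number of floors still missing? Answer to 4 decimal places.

For each floor, P(unseen after 70) = (23/24)^70 = 0.05083.
By linearity of expectation, E[unseen] = 24·(23/24)^70 = 1.22004.

1.2200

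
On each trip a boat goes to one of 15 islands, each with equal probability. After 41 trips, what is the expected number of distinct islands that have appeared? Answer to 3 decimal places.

For each island, P(seen in 41 trips) = 1 - (14/15)^41 = 0.9409.
By linearity of expectation, E[distinct seen] = 15·(1 - (14/15)^41) = 14.1137.

14.114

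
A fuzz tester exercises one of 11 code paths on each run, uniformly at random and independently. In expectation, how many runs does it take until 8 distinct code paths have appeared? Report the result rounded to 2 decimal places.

13.05

With k distinct code paths already seen, the next new one arrives after an expected 11/(11-k) runs.
Sum over k = 0,...,7: E = 11/11 + 11/10 + 11/9 + ... + 11/5 + 11/4 = 13.052.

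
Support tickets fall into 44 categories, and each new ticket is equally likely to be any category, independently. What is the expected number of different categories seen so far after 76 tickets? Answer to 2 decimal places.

For each category, P(seen in 76 tickets) = 1 - (43/44)^76 = 0.826.
By linearity of expectation, E[distinct seen] = 44·(1 - (43/44)^76) = 36.333.

36.33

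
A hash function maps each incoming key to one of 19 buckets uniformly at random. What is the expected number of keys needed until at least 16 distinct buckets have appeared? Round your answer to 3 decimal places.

32.574

With k distinct buckets already seen, the next new one arrives after an expected 19/(19-k) keys.
Sum over k = 0,...,15: E = 19/19 + 19/18 + 19/17 + ... + 19/5 + 19/4 = 32.5737.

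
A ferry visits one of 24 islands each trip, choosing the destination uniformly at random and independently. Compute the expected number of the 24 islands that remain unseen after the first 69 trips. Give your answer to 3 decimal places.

For each island, P(unseen after 69) = (23/24)^69 = 0.0530.
By linearity of expectation, E[unseen] = 24·(23/24)^69 = 1.2731.

1.273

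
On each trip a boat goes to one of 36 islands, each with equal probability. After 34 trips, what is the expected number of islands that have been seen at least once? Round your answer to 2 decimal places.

For each island, P(seen in 34 trips) = 1 - (35/36)^34 = 0.616.
By linearity of expectation, E[distinct seen] = 36·(1 - (35/36)^34) = 22.186.

22.19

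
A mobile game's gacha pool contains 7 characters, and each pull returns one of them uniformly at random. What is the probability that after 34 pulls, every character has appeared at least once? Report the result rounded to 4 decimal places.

0.9632

Let A_i be the event that character i is missing after 34 pulls. By inclusion–exclusion on the A_i,
P(all seen) = Σ_{j=0}^{7} (-1)^j C(7,j)((7-j)/7)^34
= 1.00000 - 0.03706 + 0.00023 - 0.00000 + 0.00000 - 0.00000 + 0.00000 - 0.00000
= 0.96317.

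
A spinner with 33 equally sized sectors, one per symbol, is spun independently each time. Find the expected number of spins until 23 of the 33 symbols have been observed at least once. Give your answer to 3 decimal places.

38.274

Going from k to k+1 distinct takes a geometric number of spins with mean 33/(33-k).
Sum over k = 0,...,22: E = 33/33 + 33/32 + 33/31 + ... + 33/12 + 33/11 = 38.2744.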